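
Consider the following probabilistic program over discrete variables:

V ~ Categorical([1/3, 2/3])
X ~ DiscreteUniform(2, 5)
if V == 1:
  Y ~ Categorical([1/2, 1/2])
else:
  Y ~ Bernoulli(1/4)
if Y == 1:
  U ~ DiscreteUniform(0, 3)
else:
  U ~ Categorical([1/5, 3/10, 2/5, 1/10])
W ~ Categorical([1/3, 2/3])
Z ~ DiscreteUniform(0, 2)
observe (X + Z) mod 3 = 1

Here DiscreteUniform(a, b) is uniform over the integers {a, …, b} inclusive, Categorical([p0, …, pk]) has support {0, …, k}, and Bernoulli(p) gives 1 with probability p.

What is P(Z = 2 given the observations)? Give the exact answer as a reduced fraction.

P(Z = 2 | obs) = 1/2

Enumerate traces; 128 have nonzero weight after conditioning:
  (V=0, X=2, Y=0, U=0, W=0, Z=2) weight 1/720
  (V=0, X=2, Y=0, U=0, W=1, Z=2) weight 1/360
  (V=0, X=2, Y=0, U=1, W=0, Z=2) weight 1/480
  (V=0, X=2, Y=0, U=1, W=1, Z=2) weight 1/240
  (V=0, X=2, Y=0, U=2, W=0, Z=2) weight 1/360
  (V=0, X=2, Y=0, U=2, W=1, Z=2) weight 1/180
  (V=0, X=2, Y=0, U=3, W=0, Z=2) weight 1/1440
  (V=0, X=2, Y=0, U=3, W=1, Z=2) weight 1/720
  (V=0, X=3, Y=0, U=0, W=0, Z=1) weight 1/720
  (V=0, X=4, Y=0, U=0, W=0, Z=0) weight 1/720
  … 118 more
Group by Z:
  weight(Z=0) = 1/12
  weight(Z=1) = 1/12
  weight(Z=2) = 1/6
Total weight = 1/12 + 1/12 + 1/6 = 1/3
P(Z=0 | obs) = 1/12 / 1/3 = 1/4
P(Z=1 | obs) = 1/12 / 1/3 = 1/4
P(Z=2 | obs) = 1/6 / 1/3 = 1/2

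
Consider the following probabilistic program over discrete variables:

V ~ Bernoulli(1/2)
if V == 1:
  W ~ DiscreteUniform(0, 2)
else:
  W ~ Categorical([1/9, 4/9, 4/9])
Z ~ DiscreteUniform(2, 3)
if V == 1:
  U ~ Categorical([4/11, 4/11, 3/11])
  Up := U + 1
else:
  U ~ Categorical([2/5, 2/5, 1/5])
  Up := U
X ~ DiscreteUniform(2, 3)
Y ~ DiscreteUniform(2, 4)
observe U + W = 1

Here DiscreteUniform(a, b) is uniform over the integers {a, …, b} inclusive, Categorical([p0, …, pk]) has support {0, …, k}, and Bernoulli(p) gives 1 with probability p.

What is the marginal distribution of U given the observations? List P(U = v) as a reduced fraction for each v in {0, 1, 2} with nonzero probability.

Enumerate traces; 48 have nonzero weight after conditioning:
  (V=0, W=0, Z=2, U=1, X=2, Y=2) weight 1/540
  (V=0, W=0, Z=2, U=1, X=2, Y=3) weight 1/540
  (V=0, W=0, Z=2, U=1, X=2, Y=4) weight 1/540
  (V=0, W=0, Z=2, U=1, X=3, Y=2) weight 1/540
  (V=0, W=0, Z=2, U=1, X=3, Y=3) weight 1/540
  (V=0, W=0, Z=2, U=1, X=3, Y=4) weight 1/540
  (V=0, W=0, Z=3, U=1, X=2, Y=2) weight 1/540
  (V=0, W=0, Z=3, U=1, X=2, Y=3) weight 1/540
  (V=0, W=1, Z=2, U=0, X=2, Y=2) weight 1/135
  … 39 more
Group by U:
  weight(U=0) = 74/495
  weight(U=1) = 41/495
Total weight = 74/495 + 41/495 = 23/99
P(U=0 | obs) = 74/495 / 23/99 = 74/115
P(U=1 | obs) = 41/495 / 23/99 = 41/115

P(U=0) = 74/115, P(U=1) = 41/115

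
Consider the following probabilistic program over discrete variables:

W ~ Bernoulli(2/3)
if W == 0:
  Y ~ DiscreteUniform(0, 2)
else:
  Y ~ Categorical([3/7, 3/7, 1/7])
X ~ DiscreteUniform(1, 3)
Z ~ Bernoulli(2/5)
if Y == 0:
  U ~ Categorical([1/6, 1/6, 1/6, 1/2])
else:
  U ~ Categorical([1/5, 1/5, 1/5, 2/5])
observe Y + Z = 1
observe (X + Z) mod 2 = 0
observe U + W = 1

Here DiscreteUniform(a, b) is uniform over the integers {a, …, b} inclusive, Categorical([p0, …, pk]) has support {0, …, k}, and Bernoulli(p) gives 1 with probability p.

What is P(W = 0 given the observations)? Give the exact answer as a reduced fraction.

Enumerate traces; 6 have nonzero weight after conditioning:
  (W=0, Y=0, X=1, Z=1, U=1) weight 1/405
  (W=0, Y=0, X=3, Z=1, U=1) weight 1/405
  (W=0, Y=1, X=2, Z=0, U=1) weight 1/225
  (W=1, Y=0, X=1, Z=1, U=0) weight 2/315
  (W=1, Y=0, X=3, Z=1, U=0) weight 2/315
  (W=1, Y=1, X=2, Z=0, U=0) weight 2/175
Group by W:
  weight(W=0) = 19/2025
  weight(W=1) = 38/1575
Total weight = 19/2025 + 38/1575 = 19/567
P(W=0 | obs) = 19/2025 / 19/567 = 7/25
P(W=1 | obs) = 38/1575 / 19/567 = 18/25

P(W = 0 | obs) = 7/25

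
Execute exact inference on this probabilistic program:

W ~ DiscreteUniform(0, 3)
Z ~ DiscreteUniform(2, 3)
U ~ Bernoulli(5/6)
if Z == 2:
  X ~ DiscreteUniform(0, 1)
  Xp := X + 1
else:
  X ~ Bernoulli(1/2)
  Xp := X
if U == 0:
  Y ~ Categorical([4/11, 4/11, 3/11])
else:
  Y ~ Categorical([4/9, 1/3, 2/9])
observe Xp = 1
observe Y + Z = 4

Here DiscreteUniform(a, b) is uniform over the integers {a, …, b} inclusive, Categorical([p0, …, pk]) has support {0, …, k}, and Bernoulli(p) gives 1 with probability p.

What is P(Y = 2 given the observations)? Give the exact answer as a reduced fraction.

P(Y = 2 | obs) = 137/338

Enumerate traces; 16 have nonzero weight after conditioning:
  (W=0, Z=2, U=0, X=0, Y=2) weight 1/352
  (W=0, Z=2, U=1, X=0, Y=2) weight 5/432
  (W=0, Z=3, U=0, X=1, Y=1) weight 1/264
  (W=0, Z=3, U=1, X=1, Y=1) weight 5/288
  (W=1, Z=2, U=0, X=0, Y=2) weight 1/352
  (W=1, Z=2, U=1, X=0, Y=2) weight 5/432
  (W=1, Z=3, U=0, X=1, Y=1) weight 1/264
  (W=1, Z=3, U=1, X=1, Y=1) weight 5/288
  … 8 more
Group by Y:
  weight(Y=1) = 67/792
  weight(Y=2) = 137/2376
Total weight = 67/792 + 137/2376 = 169/1188
P(Y=1 | obs) = 67/792 / 169/1188 = 201/338
P(Y=2 | obs) = 137/2376 / 169/1188 = 137/338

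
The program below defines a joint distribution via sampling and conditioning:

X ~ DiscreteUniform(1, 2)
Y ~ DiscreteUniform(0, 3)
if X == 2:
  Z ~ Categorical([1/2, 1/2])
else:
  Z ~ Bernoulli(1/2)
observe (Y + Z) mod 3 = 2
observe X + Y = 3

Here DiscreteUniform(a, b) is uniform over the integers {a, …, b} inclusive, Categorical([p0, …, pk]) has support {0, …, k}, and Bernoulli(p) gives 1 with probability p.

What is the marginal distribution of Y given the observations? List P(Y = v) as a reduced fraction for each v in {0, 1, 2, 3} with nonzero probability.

Enumerate traces; 2 have nonzero weight after conditioning:
  (X=1, Y=2, Z=0) weight 1/16
  (X=2, Y=1, Z=1) weight 1/16
Group by Y:
  weight(Y=1) = 1/16
  weight(Y=2) = 1/16
Total weight = 1/16 + 1/16 = 1/8
P(Y=1 | obs) = 1/16 / 1/8 = 1/2
P(Y=2 | obs) = 1/16 / 1/8 = 1/2

P(Y=1) = 1/2, P(Y=2) = 1/2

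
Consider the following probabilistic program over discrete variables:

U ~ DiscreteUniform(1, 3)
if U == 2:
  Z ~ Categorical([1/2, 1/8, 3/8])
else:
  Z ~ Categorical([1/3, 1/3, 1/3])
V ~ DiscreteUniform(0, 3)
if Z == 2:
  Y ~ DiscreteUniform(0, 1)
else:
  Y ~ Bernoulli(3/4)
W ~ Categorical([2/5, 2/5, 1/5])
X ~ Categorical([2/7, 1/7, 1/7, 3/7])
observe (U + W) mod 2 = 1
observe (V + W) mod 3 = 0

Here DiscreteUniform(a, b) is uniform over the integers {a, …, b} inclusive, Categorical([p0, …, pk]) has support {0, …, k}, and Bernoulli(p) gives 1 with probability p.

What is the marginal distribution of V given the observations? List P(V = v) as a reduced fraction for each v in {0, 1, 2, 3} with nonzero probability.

P(V=0) = 1/3, P(V=1) = 1/6, P(V=2) = 1/6, P(V=3) = 1/3

Enumerate traces; 168 have nonzero weight after conditioning:
  (U=1, Z=0, V=0, Y=0, W=0, X=0) weight 1/1260
  (U=1, Z=0, V=0, Y=0, W=0, X=1) weight 1/2520
  (U=1, Z=0, V=0, Y=0, W=0, X=2) weight 1/2520
  (U=1, Z=0, V=0, Y=0, W=0, X=3) weight 1/840
  (U=1, Z=0, V=0, Y=1, W=0, X=0) weight 1/420
  (U=1, Z=0, V=0, Y=1, W=0, X=1) weight 1/840
  (U=1, Z=0, V=0, Y=1, W=0, X=2) weight 1/840
  (U=1, Z=0, V=0, Y=1, W=0, X=3) weight 1/280
  (U=1, Z=0, V=1, Y=0, W=2, X=0) weight 1/2520
  (U=1, Z=0, V=3, Y=0, W=0, X=0) weight 1/1260
  … 158 more
Group by V:
  weight(V=0) = 1/15
  weight(V=1) = 1/30
  weight(V=2) = 1/30
  weight(V=3) = 1/15
Total weight = 1/15 + 1/30 + 1/30 + 1/15 = 1/5
P(V=0 | obs) = 1/15 / 1/5 = 1/3
P(V=1 | obs) = 1/30 / 1/5 = 1/6
P(V=2 | obs) = 1/30 / 1/5 = 1/6
P(V=3 | obs) = 1/15 / 1/5 = 1/3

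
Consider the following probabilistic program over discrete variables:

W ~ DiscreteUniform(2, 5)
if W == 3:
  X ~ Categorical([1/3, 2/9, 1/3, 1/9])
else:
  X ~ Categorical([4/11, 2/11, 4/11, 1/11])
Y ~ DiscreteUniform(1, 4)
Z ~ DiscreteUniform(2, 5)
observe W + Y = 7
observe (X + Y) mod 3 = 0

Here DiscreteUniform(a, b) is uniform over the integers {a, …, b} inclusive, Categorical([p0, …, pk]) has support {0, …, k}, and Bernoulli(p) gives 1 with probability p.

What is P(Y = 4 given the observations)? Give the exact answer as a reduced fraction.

P(Y = 4 | obs) = 11/32

Enumerate traces; 16 have nonzero weight after conditioning:
  (W=3, X=2, Y=4, Z=2) weight 1/192
  (W=3, X=2, Y=4, Z=3) weight 1/192
  (W=3, X=2, Y=4, Z=4) weight 1/192
  (W=3, X=2, Y=4, Z=5) weight 1/192
  (W=4, X=0, Y=3, Z=2) weight 1/176
  (W=4, X=0, Y=3, Z=3) weight 1/176
  (W=4, X=0, Y=3, Z=4) weight 1/176
  (W=4, X=0, Y=3, Z=5) weight 1/176
  (W=5, X=1, Y=2, Z=2) weight 1/352
  … 7 more
Group by Y:
  weight(Y=2) = 1/88
  weight(Y=3) = 5/176
  weight(Y=4) = 1/48
Total weight = 1/88 + 5/176 + 1/48 = 2/33
P(Y=2 | obs) = 1/88 / 2/33 = 3/16
P(Y=3 | obs) = 5/176 / 2/33 = 15/32
P(Y=4 | obs) = 1/48 / 2/33 = 11/32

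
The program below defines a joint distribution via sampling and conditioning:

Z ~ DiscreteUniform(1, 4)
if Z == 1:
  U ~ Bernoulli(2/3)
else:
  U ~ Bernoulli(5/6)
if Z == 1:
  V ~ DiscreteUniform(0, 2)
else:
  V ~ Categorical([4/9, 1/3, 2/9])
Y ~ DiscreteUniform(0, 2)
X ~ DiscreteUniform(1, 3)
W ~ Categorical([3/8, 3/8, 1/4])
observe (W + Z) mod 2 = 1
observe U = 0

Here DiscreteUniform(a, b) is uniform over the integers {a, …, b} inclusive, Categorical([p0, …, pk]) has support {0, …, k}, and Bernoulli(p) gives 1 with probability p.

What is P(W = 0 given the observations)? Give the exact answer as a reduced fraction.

P(W = 0 | obs) = 3/7

Enumerate traces; 162 have nonzero weight after conditioning:
  (Z=1, U=0, V=0, Y=0, X=1, W=0) weight 1/864
  (Z=1, U=0, V=0, Y=0, X=1, W=2) weight 1/1296
  (Z=1, U=0, V=0, Y=0, X=2, W=0) weight 1/864
  (Z=1, U=0, V=0, Y=0, X=2, W=2) weight 1/1296
  (Z=1, U=0, V=0, Y=0, X=3, W=0) weight 1/864
  (Z=1, U=0, V=0, Y=0, X=3, W=2) weight 1/1296
  (Z=1, U=0, V=0, Y=1, X=1, W=0) weight 1/864
  (Z=1, U=0, V=0, Y=1, X=1, W=2) weight 1/1296
  (Z=2, U=0, V=0, Y=0, X=1, W=1) weight 1/1296
  … 153 more
Group by W:
  weight(W=0) = 3/64
  weight(W=1) = 1/32
  weight(W=2) = 1/32
Total weight = 3/64 + 1/32 + 1/32 = 7/64
P(W=0 | obs) = 3/64 / 7/64 = 3/7
P(W=1 | obs) = 1/32 / 7/64 = 2/7
P(W=2 | obs) = 1/32 / 7/64 = 2/7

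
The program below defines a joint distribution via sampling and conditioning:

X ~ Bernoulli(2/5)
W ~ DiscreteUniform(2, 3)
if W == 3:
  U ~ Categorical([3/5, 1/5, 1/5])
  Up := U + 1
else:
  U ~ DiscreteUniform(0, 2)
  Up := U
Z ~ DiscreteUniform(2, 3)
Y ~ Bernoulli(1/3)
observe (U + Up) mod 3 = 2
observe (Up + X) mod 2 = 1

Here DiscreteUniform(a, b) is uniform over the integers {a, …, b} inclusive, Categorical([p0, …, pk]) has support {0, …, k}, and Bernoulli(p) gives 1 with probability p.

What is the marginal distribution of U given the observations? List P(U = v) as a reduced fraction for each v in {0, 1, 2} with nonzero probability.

P(U=1) = 5/8, P(U=2) = 3/8

Enumerate traces; 8 have nonzero weight after conditioning:
  (X=0, W=2, U=1, Z=2, Y=0) weight 1/30
  (X=0, W=2, U=1, Z=2, Y=1) weight 1/60
  (X=0, W=2, U=1, Z=3, Y=0) weight 1/30
  (X=0, W=2, U=1, Z=3, Y=1) weight 1/60
  (X=0, W=3, U=2, Z=2, Y=0) weight 1/50
  (X=0, W=3, U=2, Z=2, Y=1) weight 1/100
  (X=0, W=3, U=2, Z=3, Y=0) weight 1/50
  (X=0, W=3, U=2, Z=3, Y=1) weight 1/100
Group by U:
  weight(U=1) = 1/10
  weight(U=2) = 3/50
Total weight = 1/10 + 3/50 = 4/25
P(U=1 | obs) = 1/10 / 4/25 = 5/8
P(U=2 | obs) = 3/50 / 4/25 = 3/8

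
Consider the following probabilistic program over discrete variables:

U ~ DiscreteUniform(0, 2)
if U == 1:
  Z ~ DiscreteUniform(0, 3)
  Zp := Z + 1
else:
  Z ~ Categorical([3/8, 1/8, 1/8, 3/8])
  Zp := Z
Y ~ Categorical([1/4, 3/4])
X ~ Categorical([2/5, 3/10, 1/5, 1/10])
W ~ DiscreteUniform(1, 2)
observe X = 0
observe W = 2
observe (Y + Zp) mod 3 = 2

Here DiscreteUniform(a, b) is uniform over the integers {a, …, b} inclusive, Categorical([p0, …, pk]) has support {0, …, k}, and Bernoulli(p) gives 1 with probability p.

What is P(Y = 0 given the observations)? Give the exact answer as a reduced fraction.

P(Y = 0 | obs) = 2/11

Enumerate traces; 7 have nonzero weight after conditioning:
  (U=0, Z=1, Y=1, X=0, W=2) weight 1/160
  (U=0, Z=2, Y=0, X=0, W=2) weight 1/480
  (U=1, Z=0, Y=1, X=0, W=2) weight 1/80
  (U=1, Z=1, Y=0, X=0, W=2) weight 1/240
  (U=1, Z=3, Y=1, X=0, W=2) weight 1/80
  (U=2, Z=1, Y=1, X=0, W=2) weight 1/160
  (U=2, Z=2, Y=0, X=0, W=2) weight 1/480
Group by Y:
  weight(Y=0) = 1/120
  weight(Y=1) = 3/80
Total weight = 1/120 + 3/80 = 11/240
P(Y=0 | obs) = 1/120 / 11/240 = 2/11
P(Y=1 | obs) = 3/80 / 11/240 = 9/11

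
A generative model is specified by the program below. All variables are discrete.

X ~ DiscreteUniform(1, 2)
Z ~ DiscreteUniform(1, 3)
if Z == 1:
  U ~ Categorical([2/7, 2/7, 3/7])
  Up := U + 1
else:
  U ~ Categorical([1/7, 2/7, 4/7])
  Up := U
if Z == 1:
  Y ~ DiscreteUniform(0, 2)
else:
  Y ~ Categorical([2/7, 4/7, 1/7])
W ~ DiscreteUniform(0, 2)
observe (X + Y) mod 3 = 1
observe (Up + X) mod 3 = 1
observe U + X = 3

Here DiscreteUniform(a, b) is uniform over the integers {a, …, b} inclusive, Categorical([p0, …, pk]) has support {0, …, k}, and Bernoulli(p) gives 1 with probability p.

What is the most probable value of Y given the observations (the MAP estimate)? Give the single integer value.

Enumerate traces; 6 have nonzero weight after conditioning:
  (X=1, Z=1, U=2, Y=0, W=0) weight 1/126
  (X=1, Z=1, U=2, Y=0, W=1) weight 1/126
  (X=1, Z=1, U=2, Y=0, W=2) weight 1/126
  (X=2, Z=1, U=1, Y=2, W=0) weight 1/189
  (X=2, Z=1, U=1, Y=2, W=1) weight 1/189
  (X=2, Z=1, U=1, Y=2, W=2) weight 1/189
Group by Y:
  weight(Y=0) = 1/42
  weight(Y=2) = 1/63
Total weight = 1/42 + 1/63 = 5/126
P(Y=0 | obs) = 1/42 / 5/126 = 3/5
P(Y=2 | obs) = 1/63 / 5/126 = 2/5
argmax = 0

argmax_v P(Y = v | obs) = 0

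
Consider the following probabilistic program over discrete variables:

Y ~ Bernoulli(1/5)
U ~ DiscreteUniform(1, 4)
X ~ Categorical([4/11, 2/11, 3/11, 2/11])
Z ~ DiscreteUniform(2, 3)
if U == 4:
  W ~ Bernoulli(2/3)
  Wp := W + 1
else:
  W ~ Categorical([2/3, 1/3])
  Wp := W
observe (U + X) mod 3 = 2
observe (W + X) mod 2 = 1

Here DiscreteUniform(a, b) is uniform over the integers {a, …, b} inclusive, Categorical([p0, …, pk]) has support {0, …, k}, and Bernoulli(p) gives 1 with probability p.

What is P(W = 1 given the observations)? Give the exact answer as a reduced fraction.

Enumerate traces; 20 have nonzero weight after conditioning:
  (Y=0, U=1, X=1, Z=2, W=0) weight 2/165
  (Y=0, U=1, X=1, Z=3, W=0) weight 2/165
  (Y=0, U=2, X=0, Z=2, W=1) weight 2/165
  (Y=0, U=2, X=0, Z=3, W=1) weight 2/165
  (Y=0, U=2, X=3, Z=2, W=0) weight 2/165
  (Y=0, U=2, X=3, Z=3, W=0) weight 2/165
  (Y=0, U=3, X=2, Z=2, W=1) weight 1/110
  (Y=0, U=3, X=2, Z=3, W=1) weight 1/110
  … 12 more
Group by W:
  weight(W=0) = 5/66
  weight(W=1) = 7/132
Total weight = 5/66 + 7/132 = 17/132
P(W=0 | obs) = 5/66 / 17/132 = 10/17
P(W=1 | obs) = 7/132 / 17/132 = 7/17

P(W = 1 | obs) = 7/17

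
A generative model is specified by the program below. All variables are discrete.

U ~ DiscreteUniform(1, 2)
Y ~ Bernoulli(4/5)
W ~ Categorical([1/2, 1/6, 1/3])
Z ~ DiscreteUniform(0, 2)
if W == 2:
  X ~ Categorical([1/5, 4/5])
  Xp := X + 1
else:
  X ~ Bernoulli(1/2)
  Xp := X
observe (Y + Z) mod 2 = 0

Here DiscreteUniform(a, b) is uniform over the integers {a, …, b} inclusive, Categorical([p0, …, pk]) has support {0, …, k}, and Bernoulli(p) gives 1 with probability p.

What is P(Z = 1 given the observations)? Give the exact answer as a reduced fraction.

Enumerate traces; 36 have nonzero weight after conditioning:
  (U=1, Y=0, W=0, Z=0, X=0) weight 1/120
  (U=1, Y=0, W=0, Z=0, X=1) weight 1/120
  (U=1, Y=0, W=0, Z=2, X=0) weight 1/120
  (U=1, Y=0, W=0, Z=2, X=1) weight 1/120
  (U=1, Y=0, W=1, Z=0, X=0) weight 1/360
  (U=1, Y=0, W=1, Z=0, X=1) weight 1/360
  (U=1, Y=0, W=1, Z=2, X=0) weight 1/360
  (U=1, Y=0, W=1, Z=2, X=1) weight 1/360
  (U=1, Y=1, W=0, Z=1, X=0) weight 1/30
  … 27 more
Group by Z:
  weight(Z=0) = 1/15
  weight(Z=1) = 4/15
  weight(Z=2) = 1/15
Total weight = 1/15 + 4/15 + 1/15 = 2/5
P(Z=0 | obs) = 1/15 / 2/5 = 1/6
P(Z=1 | obs) = 4/15 / 2/5 = 2/3
P(Z=2 | obs) = 1/15 / 2/5 = 1/6

P(Z = 1 | obs) = 2/3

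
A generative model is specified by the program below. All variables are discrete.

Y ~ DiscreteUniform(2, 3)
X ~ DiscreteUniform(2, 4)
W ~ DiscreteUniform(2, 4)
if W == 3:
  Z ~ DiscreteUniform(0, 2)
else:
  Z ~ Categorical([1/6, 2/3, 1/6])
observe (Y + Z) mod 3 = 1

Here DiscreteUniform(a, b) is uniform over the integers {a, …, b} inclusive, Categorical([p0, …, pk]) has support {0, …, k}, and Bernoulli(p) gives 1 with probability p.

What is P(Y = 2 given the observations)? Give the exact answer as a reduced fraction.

Enumerate traces; 18 have nonzero weight after conditioning:
  (Y=2, X=2, W=2, Z=2) weight 1/108
  (Y=2, X=2, W=3, Z=2) weight 1/54
  (Y=2, X=2, W=4, Z=2) weight 1/108
  (Y=2, X=3, W=2, Z=2) weight 1/108
  (Y=2, X=3, W=3, Z=2) weight 1/54
  (Y=2, X=3, W=4, Z=2) weight 1/108
  (Y=2, X=4, W=2, Z=2) weight 1/108
  (Y=2, X=4, W=3, Z=2) weight 1/54
  (Y=3, X=2, W=2, Z=1) weight 1/27
  … 9 more
Group by Y:
  weight(Y=2) = 1/9
  weight(Y=3) = 5/18
Total weight = 1/9 + 5/18 = 7/18
P(Y=2 | obs) = 1/9 / 7/18 = 2/7
P(Y=3 | obs) = 5/18 / 7/18 = 5/7

P(Y = 2 | obs) = 2/7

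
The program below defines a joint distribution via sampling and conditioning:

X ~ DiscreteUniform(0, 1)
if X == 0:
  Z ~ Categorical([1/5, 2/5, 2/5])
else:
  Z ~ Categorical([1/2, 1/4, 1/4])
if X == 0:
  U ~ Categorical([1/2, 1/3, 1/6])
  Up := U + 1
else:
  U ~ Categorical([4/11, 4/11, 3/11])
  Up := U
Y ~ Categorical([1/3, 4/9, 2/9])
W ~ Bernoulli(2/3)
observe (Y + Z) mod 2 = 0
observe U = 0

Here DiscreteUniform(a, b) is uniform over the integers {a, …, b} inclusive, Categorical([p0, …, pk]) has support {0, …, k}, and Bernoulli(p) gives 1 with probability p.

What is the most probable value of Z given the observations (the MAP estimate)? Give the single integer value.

argmax_v P(Z = v | obs) = 2

Enumerate traces; 20 have nonzero weight after conditioning:
  (X=0, Z=0, U=0, Y=0, W=0) weight 1/180
  (X=0, Z=0, U=0, Y=0, W=1) weight 1/90
  (X=0, Z=0, U=0, Y=2, W=0) weight 1/270
  (X=0, Z=0, U=0, Y=2, W=1) weight 1/135
  (X=0, Z=1, U=0, Y=1, W=0) weight 2/135
  (X=0, Z=1, U=0, Y=1, W=1) weight 4/135
  (X=0, Z=2, U=0, Y=0, W=0) weight 1/90
  (X=0, Z=2, U=0, Y=0, W=1) weight 1/45
  … 12 more
Group by Z:
  weight(Z=0) = 31/396
  weight(Z=1) = 32/495
  weight(Z=2) = 8/99
Total weight = 31/396 + 32/495 + 8/99 = 443/1980
P(Z=0 | obs) = 31/396 / 443/1980 = 155/443
P(Z=1 | obs) = 32/495 / 443/1980 = 128/443
P(Z=2 | obs) = 8/99 / 443/1980 = 160/443
argmax = 2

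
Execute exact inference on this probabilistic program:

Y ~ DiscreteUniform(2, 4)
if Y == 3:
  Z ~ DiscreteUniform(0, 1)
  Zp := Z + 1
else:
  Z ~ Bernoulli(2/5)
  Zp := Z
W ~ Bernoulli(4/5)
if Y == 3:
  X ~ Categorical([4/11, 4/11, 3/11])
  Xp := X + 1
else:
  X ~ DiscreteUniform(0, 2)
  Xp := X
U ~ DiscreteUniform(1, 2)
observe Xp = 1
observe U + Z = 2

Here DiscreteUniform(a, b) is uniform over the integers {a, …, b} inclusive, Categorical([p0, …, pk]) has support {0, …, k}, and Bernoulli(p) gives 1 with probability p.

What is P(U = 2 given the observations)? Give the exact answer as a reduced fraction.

P(U = 2 | obs) = 48/85

Enumerate traces; 12 have nonzero weight after conditioning:
  (Y=2, Z=0, W=0, X=1, U=2) weight 1/150
  (Y=2, Z=0, W=1, X=1, U=2) weight 2/75
  (Y=2, Z=1, W=0, X=1, U=1) weight 1/225
  (Y=2, Z=1, W=1, X=1, U=1) weight 4/225
  (Y=3, Z=0, W=0, X=0, U=2) weight 1/165
  (Y=3, Z=0, W=1, X=0, U=2) weight 4/165
  (Y=3, Z=1, W=0, X=0, U=1) weight 1/165
  (Y=3, Z=1, W=1, X=0, U=1) weight 4/165
  … 4 more
Group by U:
  weight(U=1) = 37/495
  weight(U=2) = 16/165
Total weight = 37/495 + 16/165 = 17/99
P(U=1 | obs) = 37/495 / 17/99 = 37/85
P(U=2 | obs) = 16/165 / 17/99 = 48/85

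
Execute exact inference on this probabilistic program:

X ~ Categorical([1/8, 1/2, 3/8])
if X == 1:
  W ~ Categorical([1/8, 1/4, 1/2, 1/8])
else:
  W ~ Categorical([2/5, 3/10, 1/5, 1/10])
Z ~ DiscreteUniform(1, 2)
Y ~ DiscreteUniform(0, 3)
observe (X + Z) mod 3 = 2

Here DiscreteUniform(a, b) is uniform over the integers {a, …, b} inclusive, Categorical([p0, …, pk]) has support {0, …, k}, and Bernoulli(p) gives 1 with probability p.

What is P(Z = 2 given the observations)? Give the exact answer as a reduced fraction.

Enumerate traces; 32 have nonzero weight after conditioning:
  (X=0, W=0, Z=2, Y=0) weight 1/160
  (X=0, W=0, Z=2, Y=1) weight 1/160
  (X=0, W=0, Z=2, Y=2) weight 1/160
  (X=0, W=0, Z=2, Y=3) weight 1/160
  (X=0, W=1, Z=2, Y=0) weight 3/640
  (X=0, W=1, Z=2, Y=1) weight 3/640
  (X=0, W=1, Z=2, Y=2) weight 3/640
  (X=0, W=1, Z=2, Y=3) weight 3/640
  (X=1, W=0, Z=1, Y=0) weight 1/128
  … 23 more
Group by Z:
  weight(Z=1) = 1/4
  weight(Z=2) = 1/16
Total weight = 1/4 + 1/16 = 5/16
P(Z=1 | obs) = 1/4 / 5/16 = 4/5
P(Z=2 | obs) = 1/16 / 5/16 = 1/5

P(Z = 2 | obs) = 1/5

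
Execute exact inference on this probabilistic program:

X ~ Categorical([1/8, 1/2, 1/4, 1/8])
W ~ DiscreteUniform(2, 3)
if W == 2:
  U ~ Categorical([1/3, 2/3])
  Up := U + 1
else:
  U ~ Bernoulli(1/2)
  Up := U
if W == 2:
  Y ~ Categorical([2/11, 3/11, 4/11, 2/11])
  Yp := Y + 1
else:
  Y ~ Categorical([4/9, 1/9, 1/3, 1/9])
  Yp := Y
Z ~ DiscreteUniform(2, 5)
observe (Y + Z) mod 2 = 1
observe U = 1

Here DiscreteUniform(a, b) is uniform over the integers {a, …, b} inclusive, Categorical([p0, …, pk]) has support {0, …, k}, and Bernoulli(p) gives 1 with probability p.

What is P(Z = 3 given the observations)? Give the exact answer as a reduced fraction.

P(Z = 3 | obs) = 149/462

Enumerate traces; 64 have nonzero weight after conditioning:
  (X=0, W=2, U=1, Y=0, Z=3) weight 1/528
  (X=0, W=2, U=1, Y=0, Z=5) weight 1/528
  (X=0, W=2, U=1, Y=1, Z=2) weight 1/352
  (X=0, W=2, U=1, Y=1, Z=4) weight 1/352
  (X=0, W=2, U=1, Y=2, Z=3) weight 1/264
  (X=0, W=2, U=1, Y=2, Z=5) weight 1/264
  (X=0, W=2, U=1, Y=3, Z=2) weight 1/528
  (X=0, W=2, U=1, Y=3, Z=4) weight 1/528
  … 56 more
Group by Z:
  weight(Z=2) = 41/792
  weight(Z=3) = 149/1584
  weight(Z=4) = 41/792
  weight(Z=5) = 149/1584
Total weight = 41/792 + 149/1584 + 41/792 + 149/1584 = 7/24
P(Z=2 | obs) = 41/792 / 7/24 = 41/231
P(Z=3 | obs) = 149/1584 / 7/24 = 149/462
P(Z=4 | obs) = 41/792 / 7/24 = 41/231
P(Z=5 | obs) = 149/1584 / 7/24 = 149/462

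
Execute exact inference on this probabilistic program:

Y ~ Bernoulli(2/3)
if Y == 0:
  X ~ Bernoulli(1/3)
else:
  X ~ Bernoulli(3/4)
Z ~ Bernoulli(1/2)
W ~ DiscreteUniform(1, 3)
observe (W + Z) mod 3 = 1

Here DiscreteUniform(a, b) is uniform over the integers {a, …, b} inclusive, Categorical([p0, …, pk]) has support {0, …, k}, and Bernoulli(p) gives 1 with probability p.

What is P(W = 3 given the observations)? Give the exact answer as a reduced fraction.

Enumerate traces; 8 have nonzero weight after conditioning:
  (Y=0, X=0, Z=0, W=1) weight 1/27
  (Y=0, X=0, Z=1, W=3) weight 1/27
  (Y=0, X=1, Z=0, W=1) weight 1/54
  (Y=0, X=1, Z=1, W=3) weight 1/54
  (Y=1, X=0, Z=0, W=1) weight 1/36
  (Y=1, X=0, Z=1, W=3) weight 1/36
  (Y=1, X=1, Z=0, W=1) weight 1/12
  (Y=1, X=1, Z=1, W=3) weight 1/12
Group by W:
  weight(W=1) = 1/6
  weight(W=3) = 1/6
Total weight = 1/6 + 1/6 = 1/3
P(W=1 | obs) = 1/6 / 1/3 = 1/2
P(W=3 | obs) = 1/6 / 1/3 = 1/2

P(W = 3 | obs) = 1/2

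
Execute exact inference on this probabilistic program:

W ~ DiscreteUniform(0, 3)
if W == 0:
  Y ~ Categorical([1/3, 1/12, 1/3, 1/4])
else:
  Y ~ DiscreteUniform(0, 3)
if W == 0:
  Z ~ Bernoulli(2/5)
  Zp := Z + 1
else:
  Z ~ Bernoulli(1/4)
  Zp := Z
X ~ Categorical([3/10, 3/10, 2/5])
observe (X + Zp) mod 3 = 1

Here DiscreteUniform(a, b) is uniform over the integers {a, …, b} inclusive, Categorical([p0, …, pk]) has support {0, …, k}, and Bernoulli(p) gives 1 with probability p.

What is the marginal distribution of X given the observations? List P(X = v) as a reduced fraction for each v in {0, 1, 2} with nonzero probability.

Enumerate traces; 32 have nonzero weight after conditioning:
  (W=0, Y=0, Z=0, X=0) weight 3/200
  (W=0, Y=0, Z=1, X=2) weight 1/75
  (W=0, Y=1, Z=0, X=0) weight 3/800
  (W=0, Y=1, Z=1, X=2) weight 1/300
  (W=0, Y=2, Z=0, X=0) weight 3/200
  (W=0, Y=2, Z=1, X=2) weight 1/75
  (W=0, Y=3, Z=0, X=0) weight 9/800
  (W=0, Y=3, Z=1, X=2) weight 1/100
  (W=1, Y=0, Z=0, X=1) weight 9/640
  … 23 more
Group by X:
  weight(X=0) = 81/800
  weight(X=1) = 27/160
  weight(X=2) = 1/25
Total weight = 81/800 + 27/160 + 1/25 = 31/100
P(X=0 | obs) = 81/800 / 31/100 = 81/248
P(X=1 | obs) = 27/160 / 31/100 = 135/248
P(X=2 | obs) = 1/25 / 31/100 = 4/31

P(X=0) = 81/248, P(X=1) = 135/248, P(X=2) = 4/31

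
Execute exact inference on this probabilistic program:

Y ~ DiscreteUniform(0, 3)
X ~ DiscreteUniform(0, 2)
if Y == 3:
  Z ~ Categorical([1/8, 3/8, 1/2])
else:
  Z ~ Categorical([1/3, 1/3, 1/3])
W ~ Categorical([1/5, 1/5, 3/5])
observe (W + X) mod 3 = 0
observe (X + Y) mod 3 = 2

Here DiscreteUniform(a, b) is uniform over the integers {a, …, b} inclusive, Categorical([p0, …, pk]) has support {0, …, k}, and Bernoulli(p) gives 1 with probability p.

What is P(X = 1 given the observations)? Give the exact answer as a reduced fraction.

Enumerate traces; 12 have nonzero weight after conditioning:
  (Y=0, X=2, Z=0, W=1) weight 1/180
  (Y=0, X=2, Z=1, W=1) weight 1/180
  (Y=0, X=2, Z=2, W=1) weight 1/180
  (Y=1, X=1, Z=0, W=2) weight 1/60
  (Y=1, X=1, Z=1, W=2) weight 1/60
  (Y=1, X=1, Z=2, W=2) weight 1/60
  (Y=2, X=0, Z=0, W=0) weight 1/180
  (Y=2, X=0, Z=1, W=0) weight 1/180
  … 4 more
Group by X:
  weight(X=0) = 1/60
  weight(X=1) = 1/20
  weight(X=2) = 1/30
Total weight = 1/60 + 1/20 + 1/30 = 1/10
P(X=0 | obs) = 1/60 / 1/10 = 1/6
P(X=1 | obs) = 1/20 / 1/10 = 1/2
P(X=2 | obs) = 1/30 / 1/10 = 1/3

P(X = 1 | obs) = 1/2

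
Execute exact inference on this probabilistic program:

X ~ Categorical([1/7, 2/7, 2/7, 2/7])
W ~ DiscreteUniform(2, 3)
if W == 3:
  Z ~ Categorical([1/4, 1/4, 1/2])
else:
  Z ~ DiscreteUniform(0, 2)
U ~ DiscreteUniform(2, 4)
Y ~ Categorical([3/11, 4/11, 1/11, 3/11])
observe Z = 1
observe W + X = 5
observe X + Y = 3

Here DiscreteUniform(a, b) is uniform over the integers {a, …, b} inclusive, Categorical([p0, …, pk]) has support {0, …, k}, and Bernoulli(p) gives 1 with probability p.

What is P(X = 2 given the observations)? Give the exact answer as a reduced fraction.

Enumerate traces; 6 have nonzero weight after conditioning:
  (X=2, W=3, Z=1, U=2, Y=1) weight 1/231
  (X=2, W=3, Z=1, U=3, Y=1) weight 1/231
  (X=2, W=3, Z=1, U=4, Y=1) weight 1/231
  (X=3, W=2, Z=1, U=2, Y=0) weight 1/231
  (X=3, W=2, Z=1, U=3, Y=0) weight 1/231
  (X=3, W=2, Z=1, U=4, Y=0) weight 1/231
Group by X:
  weight(X=2) = 1/77
  weight(X=3) = 1/77
Total weight = 1/77 + 1/77 = 2/77
P(X=2 | obs) = 1/77 / 2/77 = 1/2
P(X=3 | obs) = 1/77 / 2/77 = 1/2

P(X = 2 | obs) = 1/2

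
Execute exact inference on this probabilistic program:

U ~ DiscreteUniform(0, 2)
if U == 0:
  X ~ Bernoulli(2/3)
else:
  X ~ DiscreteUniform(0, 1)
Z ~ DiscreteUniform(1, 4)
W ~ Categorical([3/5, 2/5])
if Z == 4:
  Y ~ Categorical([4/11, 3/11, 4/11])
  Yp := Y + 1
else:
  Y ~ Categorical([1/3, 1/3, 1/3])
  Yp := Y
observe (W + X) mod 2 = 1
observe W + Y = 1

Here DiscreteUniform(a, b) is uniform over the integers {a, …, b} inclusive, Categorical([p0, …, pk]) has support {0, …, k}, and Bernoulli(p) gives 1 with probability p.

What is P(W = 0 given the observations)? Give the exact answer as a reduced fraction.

P(W = 0 | obs) = 7/11

Enumerate traces; 24 have nonzero weight after conditioning:
  (U=0, X=0, Z=1, W=1, Y=0) weight 1/270
  (U=0, X=0, Z=2, W=1, Y=0) weight 1/270
  (U=0, X=0, Z=3, W=1, Y=0) weight 1/270
  (U=0, X=0, Z=4, W=1, Y=0) weight 2/495
  (U=0, X=1, Z=1, W=0, Y=1) weight 1/90
  (U=0, X=1, Z=2, W=0, Y=1) weight 1/90
  (U=0, X=1, Z=3, W=0, Y=1) weight 1/90
  (U=0, X=1, Z=4, W=0, Y=1) weight 1/110
  … 16 more
Group by W:
  weight(W=0) = 7/66
  weight(W=1) = 2/33
Total weight = 7/66 + 2/33 = 1/6
P(W=0 | obs) = 7/66 / 1/6 = 7/11
P(W=1 | obs) = 2/33 / 1/6 = 4/11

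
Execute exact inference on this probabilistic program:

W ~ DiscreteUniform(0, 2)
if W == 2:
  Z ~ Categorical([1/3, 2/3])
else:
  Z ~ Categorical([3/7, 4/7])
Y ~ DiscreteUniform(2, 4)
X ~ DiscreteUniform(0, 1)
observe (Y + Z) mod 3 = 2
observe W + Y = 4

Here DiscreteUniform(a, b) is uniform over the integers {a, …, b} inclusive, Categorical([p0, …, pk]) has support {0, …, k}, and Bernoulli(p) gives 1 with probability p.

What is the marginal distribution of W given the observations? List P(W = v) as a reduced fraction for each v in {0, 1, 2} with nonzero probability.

Enumerate traces; 4 have nonzero weight after conditioning:
  (W=0, Z=1, Y=4, X=0) weight 2/63
  (W=0, Z=1, Y=4, X=1) weight 2/63
  (W=2, Z=0, Y=2, X=0) weight 1/54
  (W=2, Z=0, Y=2, X=1) weight 1/54
Group by W:
  weight(W=0) = 4/63
  weight(W=2) = 1/27
Total weight = 4/63 + 1/27 = 19/189
P(W=0 | obs) = 4/63 / 19/189 = 12/19
P(W=2 | obs) = 1/27 / 19/189 = 7/19

P(W=0) = 12/19, P(W=2) = 7/19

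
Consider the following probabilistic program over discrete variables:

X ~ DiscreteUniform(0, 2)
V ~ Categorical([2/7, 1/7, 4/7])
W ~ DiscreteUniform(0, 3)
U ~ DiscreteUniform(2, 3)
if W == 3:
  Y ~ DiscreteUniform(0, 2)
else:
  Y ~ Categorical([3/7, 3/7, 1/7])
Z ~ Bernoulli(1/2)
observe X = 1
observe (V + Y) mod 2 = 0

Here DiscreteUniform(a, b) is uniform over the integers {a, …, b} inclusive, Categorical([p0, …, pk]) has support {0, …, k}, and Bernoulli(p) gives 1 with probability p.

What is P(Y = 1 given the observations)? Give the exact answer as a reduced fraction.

Enumerate traces; 80 have nonzero weight after conditioning:
  (X=1, V=0, W=0, U=2, Y=0, Z=0) weight 1/392
  (X=1, V=0, W=0, U=2, Y=0, Z=1) weight 1/392
  (X=1, V=0, W=0, U=2, Y=2, Z=0) weight 1/1176
  (X=1, V=0, W=0, U=2, Y=2, Z=1) weight 1/1176
  (X=1, V=0, W=0, U=3, Y=0, Z=0) weight 1/392
  (X=1, V=0, W=0, U=3, Y=0, Z=1) weight 1/392
  (X=1, V=0, W=0, U=3, Y=2, Z=0) weight 1/1176
  (X=1, V=0, W=0, U=3, Y=2, Z=1) weight 1/1176
  (X=1, V=1, W=0, U=2, Y=1, Z=0) weight 1/784
  … 71 more
Group by Y:
  weight(Y=0) = 17/147
  weight(Y=1) = 17/882
  weight(Y=2) = 8/147
Total weight = 17/147 + 17/882 + 8/147 = 167/882
P(Y=0 | obs) = 17/147 / 167/882 = 102/167
P(Y=1 | obs) = 17/882 / 167/882 = 17/167
P(Y=2 | obs) = 8/147 / 167/882 = 48/167

P(Y = 1 | obs) = 17/167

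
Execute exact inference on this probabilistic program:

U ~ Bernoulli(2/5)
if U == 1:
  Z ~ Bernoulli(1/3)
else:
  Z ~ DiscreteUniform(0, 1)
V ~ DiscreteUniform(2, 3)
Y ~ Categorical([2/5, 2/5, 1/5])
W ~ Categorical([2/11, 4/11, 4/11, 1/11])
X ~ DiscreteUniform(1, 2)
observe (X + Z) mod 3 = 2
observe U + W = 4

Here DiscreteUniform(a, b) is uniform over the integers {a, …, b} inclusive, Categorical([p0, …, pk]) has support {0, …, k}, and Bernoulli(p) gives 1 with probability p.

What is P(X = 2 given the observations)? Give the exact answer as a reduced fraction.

Enumerate traces; 12 have nonzero weight after conditioning:
  (U=1, Z=0, V=2, Y=0, W=3, X=2) weight 2/825
  (U=1, Z=0, V=2, Y=1, W=3, X=2) weight 2/825
  (U=1, Z=0, V=2, Y=2, W=3, X=2) weight 1/825
  (U=1, Z=0, V=3, Y=0, W=3, X=2) weight 2/825
  (U=1, Z=0, V=3, Y=1, W=3, X=2) weight 2/825
  (U=1, Z=0, V=3, Y=2, W=3, X=2) weight 1/825
  (U=1, Z=1, V=2, Y=0, W=3, X=1) weight 1/825
  (U=1, Z=1, V=2, Y=1, W=3, X=1) weight 1/825
  … 4 more
Group by X:
  weight(X=1) = 1/165
  weight(X=2) = 2/165
Total weight = 1/165 + 2/165 = 1/55
P(X=1 | obs) = 1/165 / 1/55 = 1/3
P(X=2 | obs) = 2/165 / 1/55 = 2/3

P(X = 2 | obs) = 2/3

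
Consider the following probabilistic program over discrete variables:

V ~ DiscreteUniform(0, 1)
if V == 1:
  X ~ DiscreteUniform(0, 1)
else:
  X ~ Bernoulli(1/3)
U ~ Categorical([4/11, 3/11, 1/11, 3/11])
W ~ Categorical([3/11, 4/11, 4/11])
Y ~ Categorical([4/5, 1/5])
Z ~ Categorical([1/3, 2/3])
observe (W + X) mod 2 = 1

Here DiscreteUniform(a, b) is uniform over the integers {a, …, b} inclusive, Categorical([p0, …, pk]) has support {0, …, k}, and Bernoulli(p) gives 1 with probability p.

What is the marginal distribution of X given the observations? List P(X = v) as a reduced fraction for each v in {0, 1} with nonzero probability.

P(X=0) = 4/9, P(X=1) = 5/9

Enumerate traces; 96 have nonzero weight after conditioning:
  (V=0, X=0, U=0, W=1, Y=0, Z=0) weight 64/5445
  (V=0, X=0, U=0, W=1, Y=0, Z=1) weight 128/5445
  (V=0, X=0, U=0, W=1, Y=1, Z=0) weight 16/5445
  (V=0, X=0, U=0, W=1, Y=1, Z=1) weight 32/5445
  (V=0, X=0, U=1, W=1, Y=0, Z=0) weight 16/1815
  (V=0, X=0, U=1, W=1, Y=0, Z=1) weight 32/1815
  (V=0, X=0, U=1, W=1, Y=1, Z=0) weight 4/1815
  (V=0, X=0, U=1, W=1, Y=1, Z=1) weight 8/1815
  (V=0, X=1, U=0, W=0, Y=0, Z=0) weight 8/1815
  … 87 more
Group by X:
  weight(X=0) = 7/33
  weight(X=1) = 35/132
Total weight = 7/33 + 35/132 = 21/44
P(X=0 | obs) = 7/33 / 21/44 = 4/9
P(X=1 | obs) = 35/132 / 21/44 = 5/9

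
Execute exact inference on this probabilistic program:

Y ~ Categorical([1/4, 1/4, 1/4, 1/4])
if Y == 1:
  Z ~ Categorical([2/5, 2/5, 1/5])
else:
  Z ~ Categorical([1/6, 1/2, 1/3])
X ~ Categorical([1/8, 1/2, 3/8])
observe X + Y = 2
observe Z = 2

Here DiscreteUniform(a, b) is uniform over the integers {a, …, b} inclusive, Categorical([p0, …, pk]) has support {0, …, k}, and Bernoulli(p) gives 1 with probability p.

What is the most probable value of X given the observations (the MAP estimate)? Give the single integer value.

Enumerate traces; 3 have nonzero weight after conditioning:
  (Y=0, Z=2, X=2) weight 1/32
  (Y=1, Z=2, X=1) weight 1/40
  (Y=2, Z=2, X=0) weight 1/96
Group by X:
  weight(X=0) = 1/96
  weight(X=1) = 1/40
  weight(X=2) = 1/32
Total weight = 1/96 + 1/40 + 1/32 = 1/15
P(X=0 | obs) = 1/96 / 1/15 = 5/32
P(X=1 | obs) = 1/40 / 1/15 = 3/8
P(X=2 | obs) = 1/32 / 1/15 = 15/32
argmax = 2

argmax_v P(X = v | obs) = 2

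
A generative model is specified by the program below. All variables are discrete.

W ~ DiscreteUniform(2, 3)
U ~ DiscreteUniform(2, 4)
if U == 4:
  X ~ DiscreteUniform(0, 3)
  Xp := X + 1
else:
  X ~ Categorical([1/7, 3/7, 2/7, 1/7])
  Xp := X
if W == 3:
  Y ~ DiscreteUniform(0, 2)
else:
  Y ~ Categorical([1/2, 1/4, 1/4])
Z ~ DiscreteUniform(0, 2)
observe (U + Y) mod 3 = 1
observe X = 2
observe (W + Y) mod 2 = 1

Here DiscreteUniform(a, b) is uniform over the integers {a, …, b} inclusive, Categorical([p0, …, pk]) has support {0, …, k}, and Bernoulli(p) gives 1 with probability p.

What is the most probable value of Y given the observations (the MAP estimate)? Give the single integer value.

argmax_v P(Y = v | obs) = 2

Enumerate traces; 9 have nonzero weight after conditioning:
  (W=2, U=3, X=2, Y=1, Z=0) weight 1/252
  (W=2, U=3, X=2, Y=1, Z=1) weight 1/252
  (W=2, U=3, X=2, Y=1, Z=2) weight 1/252
  (W=3, U=2, X=2, Y=2, Z=0) weight 1/189
  (W=3, U=2, X=2, Y=2, Z=1) weight 1/189
  (W=3, U=2, X=2, Y=2, Z=2) weight 1/189
  (W=3, U=4, X=2, Y=0, Z=0) weight 1/216
  (W=3, U=4, X=2, Y=0, Z=1) weight 1/216
  … 1 more
Group by Y:
  weight(Y=0) = 1/72
  weight(Y=1) = 1/84
  weight(Y=2) = 1/63
Total weight = 1/72 + 1/84 + 1/63 = 1/24
P(Y=0 | obs) = 1/72 / 1/24 = 1/3
P(Y=1 | obs) = 1/84 / 1/24 = 2/7
P(Y=2 | obs) = 1/63 / 1/24 = 8/21
argmax = 2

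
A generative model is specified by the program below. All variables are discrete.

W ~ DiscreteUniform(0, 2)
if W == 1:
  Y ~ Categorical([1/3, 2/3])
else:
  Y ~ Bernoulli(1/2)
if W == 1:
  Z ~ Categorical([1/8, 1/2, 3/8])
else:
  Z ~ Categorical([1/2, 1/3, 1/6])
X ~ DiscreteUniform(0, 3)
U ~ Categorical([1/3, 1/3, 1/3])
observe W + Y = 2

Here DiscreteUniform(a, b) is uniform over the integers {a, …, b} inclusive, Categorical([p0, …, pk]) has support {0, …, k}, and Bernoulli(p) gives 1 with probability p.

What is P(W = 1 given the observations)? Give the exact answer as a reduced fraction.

Enumerate traces; 72 have nonzero weight after conditioning:
  (W=1, Y=1, Z=0, X=0, U=0) weight 1/432
  (W=1, Y=1, Z=0, X=0, U=1) weight 1/432
  (W=1, Y=1, Z=0, X=0, U=2) weight 1/432
  (W=1, Y=1, Z=0, X=1, U=0) weight 1/432
  (W=1, Y=1, Z=0, X=1, U=1) weight 1/432
  (W=1, Y=1, Z=0, X=1, U=2) weight 1/432
  (W=1, Y=1, Z=0, X=2, U=0) weight 1/432
  (W=1, Y=1, Z=0, X=2, U=1) weight 1/432
  (W=2, Y=0, Z=0, X=0, U=0) weight 1/144
  … 63 more
Group by W:
  weight(W=1) = 2/9
  weight(W=2) = 1/6
Total weight = 2/9 + 1/6 = 7/18
P(W=1 | obs) = 2/9 / 7/18 = 4/7
P(W=2 | obs) = 1/6 / 7/18 = 3/7

P(W = 1 | obs) = 4/7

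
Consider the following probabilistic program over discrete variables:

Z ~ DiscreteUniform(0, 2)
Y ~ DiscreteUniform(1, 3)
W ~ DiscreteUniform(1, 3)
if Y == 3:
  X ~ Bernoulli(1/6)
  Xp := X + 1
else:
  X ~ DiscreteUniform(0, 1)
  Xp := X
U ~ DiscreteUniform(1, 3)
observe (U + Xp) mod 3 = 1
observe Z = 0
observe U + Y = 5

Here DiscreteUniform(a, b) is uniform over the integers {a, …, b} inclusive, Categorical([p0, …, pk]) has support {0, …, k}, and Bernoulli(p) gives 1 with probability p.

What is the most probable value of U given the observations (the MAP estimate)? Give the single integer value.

Enumerate traces; 6 have nonzero weight after conditioning:
  (Z=0, Y=2, W=1, X=1, U=3) weight 1/162
  (Z=0, Y=2, W=2, X=1, U=3) weight 1/162
  (Z=0, Y=2, W=3, X=1, U=3) weight 1/162
  (Z=0, Y=3, W=1, X=1, U=2) weight 1/486
  (Z=0, Y=3, W=2, X=1, U=2) weight 1/486
  (Z=0, Y=3, W=3, X=1, U=2) weight 1/486
Group by U:
  weight(U=2) = 1/162
  weight(U=3) = 1/54
Total weight = 1/162 + 1/54 = 2/81
P(U=2 | obs) = 1/162 / 2/81 = 1/4
P(U=3 | obs) = 1/54 / 2/81 = 3/4
argmax = 3

argmax_v P(U = v | obs) = 3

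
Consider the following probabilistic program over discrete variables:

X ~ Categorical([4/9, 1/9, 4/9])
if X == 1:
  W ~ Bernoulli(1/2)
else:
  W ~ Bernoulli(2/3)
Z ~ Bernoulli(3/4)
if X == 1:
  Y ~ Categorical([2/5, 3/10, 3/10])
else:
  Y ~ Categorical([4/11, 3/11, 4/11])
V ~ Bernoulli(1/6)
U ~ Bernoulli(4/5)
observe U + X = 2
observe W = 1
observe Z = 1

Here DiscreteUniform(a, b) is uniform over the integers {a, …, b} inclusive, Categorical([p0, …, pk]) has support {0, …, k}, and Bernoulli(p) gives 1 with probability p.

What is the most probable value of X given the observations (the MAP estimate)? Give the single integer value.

argmax_v P(X = v | obs) = 2

Enumerate traces; 12 have nonzero weight after conditioning:
  (X=1, W=1, Z=1, Y=0, V=0, U=1) weight 1/90
  (X=1, W=1, Z=1, Y=0, V=1, U=1) weight 1/450
  (X=1, W=1, Z=1, Y=1, V=0, U=1) weight 1/120
  (X=1, W=1, Z=1, Y=1, V=1, U=1) weight 1/600
  (X=1, W=1, Z=1, Y=2, V=0, U=1) weight 1/120
  (X=1, W=1, Z=1, Y=2, V=1, U=1) weight 1/600
  (X=2, W=1, Z=1, Y=0, V=0, U=0) weight 4/297
  (X=2, W=1, Z=1, Y=0, V=1, U=0) weight 4/1485
  … 4 more
Group by X:
  weight(X=1) = 1/30
  weight(X=2) = 2/45
Total weight = 1/30 + 2/45 = 7/90
P(X=1 | obs) = 1/30 / 7/90 = 3/7
P(X=2 | obs) = 2/45 / 7/90 = 4/7
argmax = 2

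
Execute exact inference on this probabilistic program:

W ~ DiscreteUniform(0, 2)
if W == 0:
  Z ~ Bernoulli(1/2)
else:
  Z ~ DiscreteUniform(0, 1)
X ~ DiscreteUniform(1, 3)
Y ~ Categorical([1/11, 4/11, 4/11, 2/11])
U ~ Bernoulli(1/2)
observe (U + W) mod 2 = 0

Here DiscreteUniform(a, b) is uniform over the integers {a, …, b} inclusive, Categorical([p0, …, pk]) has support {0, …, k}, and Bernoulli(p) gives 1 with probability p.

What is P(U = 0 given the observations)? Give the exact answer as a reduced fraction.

Enumerate traces; 72 have nonzero weight after conditioning:
  (W=0, Z=0, X=1, Y=0, U=0) weight 1/396
  (W=0, Z=0, X=1, Y=1, U=0) weight 1/99
  (W=0, Z=0, X=1, Y=2, U=0) weight 1/99
  (W=0, Z=0, X=1, Y=3, U=0) weight 1/198
  (W=0, Z=0, X=2, Y=0, U=0) weight 1/396
  (W=0, Z=0, X=2, Y=1, U=0) weight 1/99
  (W=0, Z=0, X=2, Y=2, U=0) weight 1/99
  (W=0, Z=0, X=2, Y=3, U=0) weight 1/198
  (W=1, Z=0, X=1, Y=0, U=1) weight 1/396
  … 63 more
Group by U:
  weight(U=0) = 1/3
  weight(U=1) = 1/6
Total weight = 1/3 + 1/6 = 1/2
P(U=0 | obs) = 1/3 / 1/2 = 2/3
P(U=1 | obs) = 1/6 / 1/2 = 1/3

P(U = 0 | obs) = 2/3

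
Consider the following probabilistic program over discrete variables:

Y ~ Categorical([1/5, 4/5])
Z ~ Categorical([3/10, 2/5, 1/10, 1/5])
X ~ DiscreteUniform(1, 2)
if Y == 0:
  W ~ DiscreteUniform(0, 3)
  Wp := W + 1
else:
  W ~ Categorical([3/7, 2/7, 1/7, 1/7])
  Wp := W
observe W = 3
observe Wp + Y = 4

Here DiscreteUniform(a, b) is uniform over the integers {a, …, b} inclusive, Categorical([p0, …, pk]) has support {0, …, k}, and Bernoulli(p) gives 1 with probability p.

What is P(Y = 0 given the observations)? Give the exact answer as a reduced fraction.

P(Y = 0 | obs) = 7/23

Enumerate traces; 16 have nonzero weight after conditioning:
  (Y=0, Z=0, X=1, W=3) weight 3/400
  (Y=0, Z=0, X=2, W=3) weight 3/400
  (Y=0, Z=1, X=1, W=3) weight 1/100
  (Y=0, Z=1, X=2, W=3) weight 1/100
  (Y=0, Z=2, X=1, W=3) weight 1/400
  (Y=0, Z=2, X=2, W=3) weight 1/400
  (Y=0, Z=3, X=1, W=3) weight 1/200
  (Y=0, Z=3, X=2, W=3) weight 1/200
  (Y=1, Z=0, X=1, W=3) weight 3/175
  … 7 more
Group by Y:
  weight(Y=0) = 1/20
  weight(Y=1) = 4/35
Total weight = 1/20 + 4/35 = 23/140
P(Y=0 | obs) = 1/20 / 23/140 = 7/23
P(Y=1 | obs) = 4/35 / 23/140 = 16/23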